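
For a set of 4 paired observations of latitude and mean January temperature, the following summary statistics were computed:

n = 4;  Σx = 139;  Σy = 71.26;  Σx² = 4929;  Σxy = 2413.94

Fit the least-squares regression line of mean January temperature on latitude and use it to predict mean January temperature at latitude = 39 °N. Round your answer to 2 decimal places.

Sxx = Σx² − (Σx)²/n = 4929 − 4830.25 = 98.75
Sxy = Σxy − (Σx)(Σy)/n = 2413.94 − 2476.285 = -62.345
b = Sxy/Sxx = -62.345/98.75 = -0.631342
a = ȳ − b·x̄ = 17.815 − (-0.631342)·34.75 = 39.754127
ŷ(39) = a + b·39 = 39.754127 + (-0.631342)·39 = 15.131797

15.13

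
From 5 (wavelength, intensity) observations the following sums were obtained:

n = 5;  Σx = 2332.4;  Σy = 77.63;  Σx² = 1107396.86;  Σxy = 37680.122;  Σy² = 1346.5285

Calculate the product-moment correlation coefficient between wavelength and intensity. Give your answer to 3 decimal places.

0.887

Sxx = Σx² − (Σx)²/n = 1107396.86 − 1088017.952 = 19378.908
Sxy = Σxy − (Σx)(Σy)/n = 37680.122 − 36212.8424 = 1467.2796
Syy = Σy² − (Σy)²/n = 1346.5285 − 1205.28338 = 141.24512
r = Sxy/√(Sxx·Syy) = 1467.2796/√(2737176.185929) = 1467.2796/1654.441352 = 0.886873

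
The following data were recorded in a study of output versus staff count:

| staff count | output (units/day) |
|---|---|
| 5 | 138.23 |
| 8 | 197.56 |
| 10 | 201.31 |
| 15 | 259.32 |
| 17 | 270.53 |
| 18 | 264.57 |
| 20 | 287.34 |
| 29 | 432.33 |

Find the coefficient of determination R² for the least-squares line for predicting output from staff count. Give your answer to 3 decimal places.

n = 8, Σx = 122, Σy = 2051.19, Σxy = 35820.17, Σx² = 2268, Σy² = 578567.3353
Sxx = Σx² − (Σx)²/n = 2268 − 1860.5 = 407.5
Sxy = Σxy − (Σx)(Σy)/n = 35820.17 − 31280.6475 = 4539.5225
Syy = Σy² − (Σy)²/n = 578567.3353 − 525922.552013 = 52644.783288
R² = Sxy²/(Sxx·Syy) = (4539.5225)²/(407.5·52644.783288) = 0.960589

0.961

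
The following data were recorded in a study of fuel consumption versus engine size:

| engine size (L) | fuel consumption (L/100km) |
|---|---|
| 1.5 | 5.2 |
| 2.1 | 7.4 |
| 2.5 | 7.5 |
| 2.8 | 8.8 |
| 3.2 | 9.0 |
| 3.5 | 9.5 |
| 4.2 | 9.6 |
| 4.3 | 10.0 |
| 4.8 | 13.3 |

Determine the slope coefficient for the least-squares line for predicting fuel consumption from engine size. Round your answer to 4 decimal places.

1.8824

n = 9, Σx = 28.9, Σy = 80.3, Σxy = 275.94, Σx² = 102.41
Sxx = Σx² − (Σx)²/n = 102.41 − 92.801111 = 9.608889
Sxy = Σxy − (Σx)(Σy)/n = 275.94 − 257.852222 = 18.087778
b = Sxy/Sxx = 18.087778/9.608889 = 1.882401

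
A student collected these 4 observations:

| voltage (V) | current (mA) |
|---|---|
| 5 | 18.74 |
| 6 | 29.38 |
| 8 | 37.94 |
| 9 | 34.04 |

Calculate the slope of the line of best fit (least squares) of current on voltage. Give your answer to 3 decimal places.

n = 4, Σx = 28, Σy = 120.1, Σxy = 879.86, Σx² = 206
Sxx = Σx² − (Σx)²/n = 206 − 196 = 10
Sxy = Σxy − (Σx)(Σy)/n = 879.86 − 840.7 = 39.16
b = Sxy/Sxx = 39.16/10 = 3.916

3.916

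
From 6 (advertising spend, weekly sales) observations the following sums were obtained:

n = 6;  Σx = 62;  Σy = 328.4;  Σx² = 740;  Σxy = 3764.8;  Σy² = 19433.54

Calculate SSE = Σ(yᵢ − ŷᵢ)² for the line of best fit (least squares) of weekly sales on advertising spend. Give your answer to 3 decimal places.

70.975

Sxx = Σx² − (Σx)²/n = 740 − 640.666667 = 99.333333
Sxy = Σxy − (Σx)(Σy)/n = 3764.8 − 3393.466667 = 371.333333
Syy = Σy² − (Σy)²/n = 19433.54 − 17974.426667 = 1459.113333
b = Sxy/Sxx = 371.333333/99.333333 = 3.738255
SSE = Syy − b·Sxy = 1459.113333 − 3.738255·371.333333 = 70.974631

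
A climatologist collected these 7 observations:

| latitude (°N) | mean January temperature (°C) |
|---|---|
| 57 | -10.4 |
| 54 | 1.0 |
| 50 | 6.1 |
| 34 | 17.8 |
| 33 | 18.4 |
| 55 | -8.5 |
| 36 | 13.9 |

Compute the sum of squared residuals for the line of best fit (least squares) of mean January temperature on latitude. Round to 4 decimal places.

81.2909

n = 7, Σx = 319, Σy = 38.3, Σxy = 1011.5, Σx² = 15231, Σy² = 1067.23
Sxx = Σx² − (Σx)²/n = 15231 − 14537.285714 = 693.714286
Sxy = Σxy − (Σx)(Σy)/n = 1011.5 − 1745.385714 = -733.885714
Syy = Σy² − (Σy)²/n = 1067.23 − 209.555714 = 857.674286
b = Sxy/Sxx = -733.885714/693.714286 = -1.057908
SSE = Syy − b·Sxy = 857.674286 − (-1.057908)·(-733.885714) = 81.290906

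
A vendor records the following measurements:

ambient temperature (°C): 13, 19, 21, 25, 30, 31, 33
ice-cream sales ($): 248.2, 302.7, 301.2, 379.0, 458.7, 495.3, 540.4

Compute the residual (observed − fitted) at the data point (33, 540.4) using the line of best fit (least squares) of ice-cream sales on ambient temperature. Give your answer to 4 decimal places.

25.6304

n = 7, Σx = 172, Σy = 2725.5, Σxy = 71726.6, Σx² = 4546
Sxx = Σx² − (Σx)²/n = 4546 − 4226.285714 = 319.714286
Sxy = Σxy − (Σx)(Σy)/n = 71726.6 − 66969.428571 = 4757.171429
b = Sxy/Sxx = 4757.171429/319.714286 = 14.879446
a = ȳ − b·x̄ = 389.357143 − 14.879446·24.571429 = 23.747900
ŷ(33) = 23.747900 + 14.879446·33 = 514.769616
residual = y − ŷ = 540.4 − 514.769616 = 25.630384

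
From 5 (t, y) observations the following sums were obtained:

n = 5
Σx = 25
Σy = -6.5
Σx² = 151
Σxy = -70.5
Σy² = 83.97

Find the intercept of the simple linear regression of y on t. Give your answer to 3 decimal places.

Sxx = Σx² − (Σx)²/n = 151 − 125 = 26
Sxy = Σxy − (Σx)(Σy)/n = -70.5 − (-32.5) = -38
b = Sxy/Sxx = -38/26 = -1.461538
a = ȳ − b·x̄ = -1.3 − (-1.461538)·5 = 6.007692

6.008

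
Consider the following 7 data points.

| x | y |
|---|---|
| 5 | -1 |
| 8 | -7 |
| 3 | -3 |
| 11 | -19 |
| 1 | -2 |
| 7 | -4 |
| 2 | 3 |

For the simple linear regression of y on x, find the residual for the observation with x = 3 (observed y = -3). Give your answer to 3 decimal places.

-2.081

n = 7, Σx = 37, Σy = -33, Σxy = -303, Σx² = 273
Sxx = Σx² − (Σx)²/n = 273 − 195.571429 = 77.428571
Sxy = Σxy − (Σx)(Σy)/n = -303 − (-174.428571) = -128.571429
b = Sxy/Sxx = -128.571429/77.428571 = -1.660517
a = ȳ − b·x̄ = -4.714286 − (-1.660517)·5.285714 = 4.062731
ŷ(3) = 4.062731 + (-1.660517)·3 = -0.918819
residual = y − ŷ = -3 − (-0.918819) = -2.081181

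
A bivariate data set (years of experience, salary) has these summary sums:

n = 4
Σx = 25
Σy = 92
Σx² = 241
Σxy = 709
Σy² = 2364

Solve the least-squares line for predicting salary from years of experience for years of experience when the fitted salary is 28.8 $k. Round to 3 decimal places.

Sxx = Σx² − (Σx)²/n = 241 − 156.25 = 84.75
Sxy = Σxy − (Σx)(Σy)/n = 709 − 575 = 134
b = Sxy/Sxx = 134/84.75 = 1.581121
a = ȳ − b·x̄ = 23 − 1.581121·6.25 = 13.117994
Set a + b·x = 28.8: x = (28.8 − 13.117994) / 1.581121 = 9.918284

9.918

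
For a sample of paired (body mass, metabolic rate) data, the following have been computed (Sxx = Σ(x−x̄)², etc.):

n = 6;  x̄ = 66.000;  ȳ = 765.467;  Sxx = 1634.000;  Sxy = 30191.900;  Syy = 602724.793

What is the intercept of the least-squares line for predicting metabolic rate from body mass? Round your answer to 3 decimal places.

-454.034

b = Sxy/Sxx = 30191.9/1634 = 18.477295
a = ȳ − b·x̄ = 765.467 − 18.477295·66 = -454.034469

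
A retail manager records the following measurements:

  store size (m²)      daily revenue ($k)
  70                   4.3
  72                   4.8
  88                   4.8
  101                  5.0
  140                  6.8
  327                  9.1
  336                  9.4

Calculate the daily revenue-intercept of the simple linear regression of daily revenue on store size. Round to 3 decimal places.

3.413

n = 7, Σx = 1134, Σy = 44.2, Σxy = 8660.1, Σx² = 267454
Sxx = Σx² − (Σx)²/n = 267454 − 183708 = 83746
Sxy = Σxy − (Σx)(Σy)/n = 8660.1 − 7160.4 = 1499.7
b = Sxy/Sxx = 1499.7/83746 = 0.017908
a = ȳ − b·x̄ = 6.314286 − 0.017908·162 = 3.413235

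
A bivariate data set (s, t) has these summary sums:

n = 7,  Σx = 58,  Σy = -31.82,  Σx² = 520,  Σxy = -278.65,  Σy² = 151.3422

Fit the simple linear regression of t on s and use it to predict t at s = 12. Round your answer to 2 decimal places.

-5.96

Sxx = Σx² − (Σx)²/n = 520 − 480.571429 = 39.428571
Sxy = Σxy − (Σx)(Σy)/n = -278.65 − (-263.651429) = -14.998571
b = Sxy/Sxx = -14.998571/39.428571 = -0.380399
a = ȳ − b·x̄ = -4.545714 − (-0.380399)·8.285714 = -1.393841
ŷ(12) = a + b·12 = -1.393841 + (-0.380399)·12 = -5.958623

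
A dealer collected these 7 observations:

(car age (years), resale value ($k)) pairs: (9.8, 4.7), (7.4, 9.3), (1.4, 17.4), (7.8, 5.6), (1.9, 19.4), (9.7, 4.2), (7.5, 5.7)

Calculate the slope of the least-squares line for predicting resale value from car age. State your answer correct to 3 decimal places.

-1.778

n = 7, Σx = 45.5, Σy = 66.3, Σxy = 303.27, Σx² = 367.55
Sxx = Σx² − (Σx)²/n = 367.55 − 295.75 = 71.8
Sxy = Σxy − (Σx)(Σy)/n = 303.27 − 430.95 = -127.68
b = Sxy/Sxx = -127.68/71.8 = -1.778273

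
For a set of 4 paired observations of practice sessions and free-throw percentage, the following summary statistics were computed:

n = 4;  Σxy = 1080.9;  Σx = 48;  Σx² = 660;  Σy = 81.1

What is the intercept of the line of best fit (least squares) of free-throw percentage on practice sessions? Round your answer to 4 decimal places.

Sxx = Σx² − (Σx)²/n = 660 − 576 = 84
Sxy = Σxy − (Σx)(Σy)/n = 1080.9 − 973.2 = 107.7
b = Sxy/Sxx = 107.7/84 = 1.282143
a = ȳ − b·x̄ = 20.275 − 1.282143·12 = 4.889286

4.8893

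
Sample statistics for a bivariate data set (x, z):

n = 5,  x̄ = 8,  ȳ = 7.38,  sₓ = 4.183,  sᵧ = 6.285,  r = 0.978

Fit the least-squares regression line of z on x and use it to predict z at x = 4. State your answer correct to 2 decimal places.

b = r · sᵧ/sₓ = 0.978 · 6.285/4.183 = 1.469455
a = ȳ − b·x̄ = 7.38 − 1.469455·8 = -4.375639
ŷ(4) = a + b·4 = -4.375639 + 1.469455·4 = 1.502180

1.50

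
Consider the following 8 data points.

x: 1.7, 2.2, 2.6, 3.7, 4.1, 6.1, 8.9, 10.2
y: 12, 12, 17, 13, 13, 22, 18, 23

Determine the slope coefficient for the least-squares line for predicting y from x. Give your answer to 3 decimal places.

1.129

n = 8, Σx = 39.5, Σy = 130, Σxy = 721.4, Σx² = 265.45
Sxx = Σx² − (Σx)²/n = 265.45 − 195.03125 = 70.41875
Sxy = Σxy − (Σx)(Σy)/n = 721.4 − 641.875 = 79.525
b = Sxy/Sxx = 79.525/70.41875 = 1.129316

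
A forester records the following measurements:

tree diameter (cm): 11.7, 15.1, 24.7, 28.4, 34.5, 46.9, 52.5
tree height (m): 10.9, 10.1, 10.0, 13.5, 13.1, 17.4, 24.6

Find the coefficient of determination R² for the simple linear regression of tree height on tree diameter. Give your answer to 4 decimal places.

0.7918

n = 7, Σx = 213.8, Σy = 99.6, Σxy = 3469.95, Σx² = 7927.66, Σy² = 1582.6
Sxx = Σx² − (Σx)²/n = 7927.66 − 6530.062857 = 1397.597143
Sxy = Σxy − (Σx)(Σy)/n = 3469.95 − 3042.068571 = 427.881429
Syy = Σy² − (Σy)²/n = 1582.6 − 1417.165714 = 165.434286
R² = Sxy²/(Sxx·Syy) = (427.881429)²/(1397.597143·165.434286) = 0.791843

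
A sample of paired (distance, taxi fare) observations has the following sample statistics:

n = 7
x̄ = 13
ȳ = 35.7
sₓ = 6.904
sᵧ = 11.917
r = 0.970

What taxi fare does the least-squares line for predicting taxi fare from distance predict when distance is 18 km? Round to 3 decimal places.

44.072

b = r · sᵧ/sₓ = 0.97 · 11.917/6.904 = 1.674318
a = ȳ − b·x̄ = 35.7 − 1.674318·13 = 13.933869
ŷ(18) = a + b·18 = 13.933869 + 1.674318·18 = 44.071589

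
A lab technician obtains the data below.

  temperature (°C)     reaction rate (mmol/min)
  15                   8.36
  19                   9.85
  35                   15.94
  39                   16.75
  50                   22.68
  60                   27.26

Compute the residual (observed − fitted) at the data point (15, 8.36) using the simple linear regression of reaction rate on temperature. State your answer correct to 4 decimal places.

0.4383

n = 6, Σx = 218, Σy = 100.84, Σxy = 4293.3, Σx² = 9432
Sxx = Σx² − (Σx)²/n = 9432 − 7920.666667 = 1511.333333
Sxy = Σxy − (Σx)(Σy)/n = 4293.3 − 3663.853333 = 629.446667
b = Sxy/Sxx = 629.446667/1511.333333 = 0.416484
a = ȳ − b·x̄ = 16.806667 − 0.416484·36.333333 = 1.674402
ŷ(15) = 1.674402 + 0.416484·15 = 7.921667
residual = y − ŷ = 8.36 − 7.921667 = 0.438333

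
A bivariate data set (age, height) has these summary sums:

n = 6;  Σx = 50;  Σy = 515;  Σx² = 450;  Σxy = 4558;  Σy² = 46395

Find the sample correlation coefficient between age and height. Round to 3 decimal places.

0.986

Sxx = Σx² − (Σx)²/n = 450 − 416.666667 = 33.333333
Sxy = Σxy − (Σx)(Σy)/n = 4558 − 4291.666667 = 266.333333
Syy = Σy² − (Σy)²/n = 46395 − 44204.166667 = 2190.833333
r = Sxy/√(Sxx·Syy) = 266.333333/√(73027.777778) = 266.333333/270.236522 = 0.985556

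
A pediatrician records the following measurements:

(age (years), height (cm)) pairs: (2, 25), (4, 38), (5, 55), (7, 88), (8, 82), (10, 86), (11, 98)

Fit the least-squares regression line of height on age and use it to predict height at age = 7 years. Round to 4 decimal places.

69.7613

n = 7, Σx = 47, Σy = 472, Σxy = 3687, Σx² = 379
Sxx = Σx² − (Σx)²/n = 379 − 315.571429 = 63.428571
Sxy = Σxy − (Σx)(Σy)/n = 3687 − 3169.142857 = 517.857143
b = Sxy/Sxx = 517.857143/63.428571 = 8.164414
a = ȳ − b·x̄ = 67.428571 − 8.164414·6.714286 = 12.610360
ŷ(7) = a + b·7 = 12.610360 + 8.164414·7 = 69.761261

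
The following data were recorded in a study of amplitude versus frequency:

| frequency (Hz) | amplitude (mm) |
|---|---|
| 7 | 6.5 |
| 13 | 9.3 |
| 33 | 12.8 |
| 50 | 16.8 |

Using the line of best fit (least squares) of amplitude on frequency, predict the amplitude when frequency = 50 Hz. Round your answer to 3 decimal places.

16.805

n = 4, Σx = 103, Σy = 45.4, Σxy = 1428.8, Σx² = 3807
Sxx = Σx² − (Σx)²/n = 3807 − 2652.25 = 1154.75
Sxy = Σxy − (Σx)(Σy)/n = 1428.8 − 1169.05 = 259.75
b = Sxy/Sxx = 259.75/1154.75 = 0.224940
a = ȳ − b·x̄ = 11.35 − 0.224940·25.75 = 5.557783
ŷ(50) = a + b·50 = 5.557783 + 0.224940·50 = 16.804806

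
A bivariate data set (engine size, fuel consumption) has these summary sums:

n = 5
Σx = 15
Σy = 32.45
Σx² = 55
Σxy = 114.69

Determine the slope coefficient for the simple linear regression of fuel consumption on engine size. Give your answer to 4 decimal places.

Sxx = Σx² − (Σx)²/n = 55 − 45 = 10
Sxy = Σxy − (Σx)(Σy)/n = 114.69 − 97.35 = 17.34
b = Sxy/Sxx = 17.34/10 = 1.734

1.7340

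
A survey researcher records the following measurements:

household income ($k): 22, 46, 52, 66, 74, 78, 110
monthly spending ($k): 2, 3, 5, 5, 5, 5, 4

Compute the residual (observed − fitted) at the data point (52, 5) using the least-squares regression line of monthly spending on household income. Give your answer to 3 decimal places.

1.157

n = 7, Σx = 448, Σy = 29, Σxy = 1972, Σx² = 33320
Sxx = Σx² − (Σx)²/n = 33320 − 28672 = 4648
Sxy = Σxy − (Σx)(Σy)/n = 1972 − 1856 = 116
b = Sxy/Sxx = 116/4648 = 0.024957
a = ȳ − b·x̄ = 4.142857 − 0.024957·64 = 2.545611
ŷ(52) = 2.545611 + 0.024957·52 = 3.843373
residual = y − ŷ = 5 − 3.843373 = 1.156627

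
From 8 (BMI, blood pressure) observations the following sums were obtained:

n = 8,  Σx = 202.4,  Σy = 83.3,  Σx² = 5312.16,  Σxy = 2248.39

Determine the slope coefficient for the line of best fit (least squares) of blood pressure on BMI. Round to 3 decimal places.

0.736

Sxx = Σx² − (Σx)²/n = 5312.16 − 5120.72 = 191.44
Sxy = Σxy − (Σx)(Σy)/n = 2248.39 − 2107.49 = 140.9
b = Sxy/Sxx = 140.9/191.44 = 0.736001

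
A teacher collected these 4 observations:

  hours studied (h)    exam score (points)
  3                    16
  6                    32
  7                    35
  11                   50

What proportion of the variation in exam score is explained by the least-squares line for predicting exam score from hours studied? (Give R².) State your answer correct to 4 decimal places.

n = 4, Σx = 27, Σy = 133, Σxy = 1035, Σx² = 215, Σy² = 5005
Sxx = Σx² − (Σx)²/n = 215 − 182.25 = 32.75
Sxy = Σxy − (Σx)(Σy)/n = 1035 − 897.75 = 137.25
Syy = Σy² − (Σy)²/n = 5005 − 4422.25 = 582.75
R² = Sxy²/(Sxx·Syy) = (137.25)²/(32.75·582.75) = 0.987032

0.9870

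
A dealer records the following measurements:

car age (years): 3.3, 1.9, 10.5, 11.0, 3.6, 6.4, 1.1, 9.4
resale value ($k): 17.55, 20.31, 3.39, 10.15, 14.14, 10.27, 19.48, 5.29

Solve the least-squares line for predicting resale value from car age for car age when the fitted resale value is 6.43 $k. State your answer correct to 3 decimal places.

n = 8, Σx = 47.2, Σy = 100.58, Σxy = 431.535, Σx² = 389.24
Sxx = Σx² − (Σx)²/n = 389.24 − 278.48 = 110.76
Sxy = Σxy − (Σx)(Σy)/n = 431.535 − 593.422 = -161.887
b = Sxy/Sxx = -161.887/110.76 = -1.461602
a = ȳ − b·x̄ = 12.5725 − (-1.461602)·5.9 = 21.195950
Set a + b·x = 6.43: x = (6.43 − 21.195950) / (-1.461602) = 10.102581

10.103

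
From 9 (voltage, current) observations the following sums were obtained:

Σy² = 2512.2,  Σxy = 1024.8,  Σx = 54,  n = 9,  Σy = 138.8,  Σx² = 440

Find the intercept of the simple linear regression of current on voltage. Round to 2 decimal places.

5.49

Sxx = Σx² − (Σx)²/n = 440 − 324 = 116
Sxy = Σxy − (Σx)(Σy)/n = 1024.8 − 832.8 = 192
b = Sxy/Sxx = 192/116 = 1.655172
a = ȳ − b·x̄ = 15.422222 − 1.655172·6 = 5.491188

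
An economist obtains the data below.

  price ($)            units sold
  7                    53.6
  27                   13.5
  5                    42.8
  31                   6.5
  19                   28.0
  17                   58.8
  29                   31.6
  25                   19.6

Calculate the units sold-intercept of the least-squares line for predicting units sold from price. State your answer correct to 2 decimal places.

61.06

n = 8, Σx = 160, Σy = 254.4, Σxy = 4093.2, Σx² = 3880
Sxx = Σx² − (Σx)²/n = 3880 − 3200 = 680
Sxy = Σxy − (Σx)(Σy)/n = 4093.2 − 5088 = -994.8
b = Sxy/Sxx = -994.8/680 = -1.462941
a = ȳ − b·x̄ = 31.8 − (-1.462941)·20 = 61.058824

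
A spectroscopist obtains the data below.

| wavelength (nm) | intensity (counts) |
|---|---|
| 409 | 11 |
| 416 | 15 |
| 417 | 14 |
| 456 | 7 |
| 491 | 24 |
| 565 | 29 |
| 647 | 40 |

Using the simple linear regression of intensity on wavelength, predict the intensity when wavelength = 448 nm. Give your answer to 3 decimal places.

15.491

n = 7, Σx = 3401, Σy = 140, Σxy = 73818, Σx² = 1701077
Sxx = Σx² − (Σx)²/n = 1701077 − 1652400.142857 = 48676.857143
Sxy = Σxy − (Σx)(Σy)/n = 73818 − 68020 = 5798
b = Sxy/Sxx = 5798/48676.857143 = 0.119112
a = ȳ − b·x̄ = 20 − 0.119112·485.857143 = -37.871438
ŷ(448) = a + b·448 = -37.871438 + 0.119112·448 = 15.490758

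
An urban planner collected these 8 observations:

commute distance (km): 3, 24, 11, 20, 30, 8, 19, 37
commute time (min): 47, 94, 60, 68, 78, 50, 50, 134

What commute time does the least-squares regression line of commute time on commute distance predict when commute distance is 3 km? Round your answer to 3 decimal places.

n = 8, Σx = 152, Σy = 581, Σxy = 13065, Σx² = 3800
Sxx = Σx² − (Σx)²/n = 3800 − 2888 = 912
Sxy = Σxy − (Σx)(Σy)/n = 13065 − 11039 = 2026
b = Sxy/Sxx = 2026/912 = 2.221491
a = ȳ − b·x̄ = 72.625 − 2.221491·19 = 30.416667
ŷ(3) = a + b·3 = 30.416667 + 2.221491·3 = 37.081140

37.081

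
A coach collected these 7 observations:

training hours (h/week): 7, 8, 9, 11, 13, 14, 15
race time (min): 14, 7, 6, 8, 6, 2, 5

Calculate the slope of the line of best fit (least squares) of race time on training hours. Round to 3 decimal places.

-0.879

n = 7, Σx = 77, Σy = 48, Σxy = 477, Σx² = 905
Sxx = Σx² − (Σx)²/n = 905 − 847 = 58
Sxy = Σxy − (Σx)(Σy)/n = 477 − 528 = -51
b = Sxy/Sxx = -51/58 = -0.879310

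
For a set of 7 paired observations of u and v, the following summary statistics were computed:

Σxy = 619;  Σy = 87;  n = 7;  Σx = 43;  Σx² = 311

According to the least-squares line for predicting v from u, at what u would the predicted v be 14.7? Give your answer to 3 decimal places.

7.401

Sxx = Σx² − (Σx)²/n = 311 − 264.142857 = 46.857143
Sxy = Σxy − (Σx)(Σy)/n = 619 − 534.428571 = 84.571429
b = Sxy/Sxx = 84.571429/46.857143 = 1.804878
a = ȳ − b·x̄ = 12.428571 − 1.804878·6.142857 = 1.341463
Set a + b·x = 14.7: x = (14.7 − 1.341463) / 1.804878 = 7.401351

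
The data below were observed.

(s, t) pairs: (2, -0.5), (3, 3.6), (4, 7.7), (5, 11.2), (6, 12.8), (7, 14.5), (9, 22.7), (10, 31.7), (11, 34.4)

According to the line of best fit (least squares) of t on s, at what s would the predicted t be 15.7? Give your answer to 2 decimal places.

n = 9, Σx = 57, Σy = 138.1, Σxy = 1174.6, Σx² = 441
Sxx = Σx² − (Σx)²/n = 441 − 361 = 80
Sxy = Σxy − (Σx)(Σy)/n = 1174.6 − 874.633333 = 299.966667
b = Sxy/Sxx = 299.966667/80 = 3.749583
a = ȳ − b·x̄ = 15.344444 − 3.749583·6.333333 = -8.402917
Set a + b·x = 15.7: x = (15.7 − (-8.402917)) / 3.749583 = 6.428159

6.43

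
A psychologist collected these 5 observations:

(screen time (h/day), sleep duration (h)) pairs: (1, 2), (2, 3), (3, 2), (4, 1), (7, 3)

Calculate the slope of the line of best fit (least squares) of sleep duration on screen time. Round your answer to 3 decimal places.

0.075

n = 5, Σx = 17, Σy = 11, Σxy = 39, Σx² = 79
Sxx = Σx² − (Σx)²/n = 79 − 57.8 = 21.2
Sxy = Σxy − (Σx)(Σy)/n = 39 − 37.4 = 1.6
b = Sxy/Sxx = 1.6/21.2 = 0.075472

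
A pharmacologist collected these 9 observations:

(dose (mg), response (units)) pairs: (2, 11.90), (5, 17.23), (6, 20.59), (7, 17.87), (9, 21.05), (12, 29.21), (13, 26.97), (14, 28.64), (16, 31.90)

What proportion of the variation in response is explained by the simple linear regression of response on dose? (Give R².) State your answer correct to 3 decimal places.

n = 9, Σx = 84, Σy = 205.36, Σxy = 2160.52, Σx² = 960, Σy² = 5043.335
Sxx = Σx² − (Σx)²/n = 960 − 784 = 176
Sxy = Σxy − (Σx)(Σy)/n = 2160.52 − 1916.693333 = 243.826667
Syy = Σy² − (Σy)²/n = 5043.335 − 4685.858844 = 357.476156
R² = Sxy²/(Sxx·Syy) = (243.826667)²/(176·357.476156) = 0.944937

0.945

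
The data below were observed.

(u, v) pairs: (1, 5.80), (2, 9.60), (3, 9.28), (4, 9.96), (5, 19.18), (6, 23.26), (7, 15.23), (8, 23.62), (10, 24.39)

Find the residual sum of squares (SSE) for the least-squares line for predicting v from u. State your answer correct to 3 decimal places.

88.565

n = 9, Σx = 46, Σy = 140.32, Σxy = 867.61, Σx² = 304, Σy² = 2604.7494
Sxx = Σx² − (Σx)²/n = 304 − 235.111111 = 68.888889
Sxy = Σxy − (Σx)(Σy)/n = 867.61 − 717.191111 = 150.418889
Syy = Σy² − (Σy)²/n = 2604.7494 − 2187.744711 = 417.004689
b = Sxy/Sxx = 150.418889/68.888889 = 2.1835
SSE = Syy − b·Sxy = 417.004689 − 2.1835·150.418889 = 88.565045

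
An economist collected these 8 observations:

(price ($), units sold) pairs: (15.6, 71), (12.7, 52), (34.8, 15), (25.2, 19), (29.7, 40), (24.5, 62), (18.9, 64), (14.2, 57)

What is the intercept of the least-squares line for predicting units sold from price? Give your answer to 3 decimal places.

n = 8, Σx = 175.6, Σy = 380, Σxy = 7494.8, Σx² = 4291.92
Sxx = Σx² − (Σx)²/n = 4291.92 − 3854.42 = 437.5
Sxy = Σxy − (Σx)(Σy)/n = 7494.8 − 8341 = -846.2
b = Sxy/Sxx = -846.2/437.5 = -1.934171
a = ȳ − b·x̄ = 47.5 − (-1.934171)·21.95 = 89.955063

89.955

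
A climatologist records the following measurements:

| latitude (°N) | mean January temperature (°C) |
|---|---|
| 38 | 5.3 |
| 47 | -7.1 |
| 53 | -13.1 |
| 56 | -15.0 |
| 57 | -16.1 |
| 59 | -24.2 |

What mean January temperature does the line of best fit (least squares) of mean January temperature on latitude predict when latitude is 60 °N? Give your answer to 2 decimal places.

n = 6, Σx = 310, Σy = -70.2, Σxy = -4012.1, Σx² = 16328
Sxx = Σx² − (Σx)²/n = 16328 − 16016.666667 = 311.333333
Sxy = Σxy − (Σx)(Σy)/n = -4012.1 − (-3627) = -385.1
b = Sxy/Sxx = -385.1/311.333333 = -1.236938
a = ȳ − b·x̄ = -11.7 − (-1.236938)·51.666667 = 52.208458
ŷ(60) = a + b·60 = 52.208458 + (-1.236938)·60 = -22.007816

-22.01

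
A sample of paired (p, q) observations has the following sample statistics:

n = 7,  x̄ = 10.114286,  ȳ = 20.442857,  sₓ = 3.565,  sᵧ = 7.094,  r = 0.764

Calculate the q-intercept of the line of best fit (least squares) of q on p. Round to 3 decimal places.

5.066

b = r · sᵧ/sₓ = 0.764 · 7.094/3.565 = 1.520285
a = ȳ − b·x̄ = 20.442857 − 1.520285·10.114286 = 5.066260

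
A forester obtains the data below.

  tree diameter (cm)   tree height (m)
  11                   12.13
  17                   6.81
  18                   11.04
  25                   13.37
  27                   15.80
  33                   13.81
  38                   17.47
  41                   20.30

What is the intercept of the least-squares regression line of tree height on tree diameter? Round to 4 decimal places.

n = 8, Σx = 210, Σy = 110.73, Σxy = 3160.66, Σx² = 6302
Sxx = Σx² − (Σx)²/n = 6302 − 5512.5 = 789.5
Sxy = Σxy − (Σx)(Σy)/n = 3160.66 − 2906.6625 = 253.9975
b = Sxy/Sxx = 253.9975/789.5 = 0.321719
a = ȳ − b·x̄ = 13.84125 − 0.321719·26.25 = 5.396115

5.3961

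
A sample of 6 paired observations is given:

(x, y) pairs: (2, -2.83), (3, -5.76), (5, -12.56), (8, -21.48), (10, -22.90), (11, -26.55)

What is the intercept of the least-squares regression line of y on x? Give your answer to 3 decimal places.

n = 6, Σx = 39, Σy = -92.08, Σxy = -778.63, Σx² = 323
Sxx = Σx² − (Σx)²/n = 323 − 253.5 = 69.5
Sxy = Σxy − (Σx)(Σy)/n = -778.63 − (-598.52) = -180.11
b = Sxy/Sxx = -180.11/69.5 = -2.591511
a = ȳ − b·x̄ = -15.346667 − (-2.591511)·6.5 = 1.498153

1.498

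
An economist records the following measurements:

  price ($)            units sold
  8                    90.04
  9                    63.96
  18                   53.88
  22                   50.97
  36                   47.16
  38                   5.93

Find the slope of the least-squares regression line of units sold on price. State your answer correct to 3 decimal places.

n = 6, Σx = 131, Σy = 311.94, Σxy = 5310.24, Σx² = 3693
Sxx = Σx² − (Σx)²/n = 3693 − 2860.166667 = 832.833333
Sxy = Σxy − (Σx)(Σy)/n = 5310.24 − 6810.69 = -1500.45
b = Sxy/Sxx = -1500.45/832.833333 = -1.801621

-1.802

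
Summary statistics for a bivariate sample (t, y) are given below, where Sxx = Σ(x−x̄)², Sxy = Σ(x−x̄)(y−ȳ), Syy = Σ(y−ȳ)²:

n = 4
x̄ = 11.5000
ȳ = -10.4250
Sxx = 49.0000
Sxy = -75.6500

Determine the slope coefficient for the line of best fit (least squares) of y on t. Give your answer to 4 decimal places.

b = Sxy/Sxx = -75.65/49 = -1.543878

-1.5439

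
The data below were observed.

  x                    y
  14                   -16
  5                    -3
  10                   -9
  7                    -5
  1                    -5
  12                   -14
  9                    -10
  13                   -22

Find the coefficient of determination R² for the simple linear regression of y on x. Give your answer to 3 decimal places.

0.708

n = 8, Σx = 71, Σy = -84, Σxy = -913, Σx² = 765, Σy² = 1176
Sxx = Σx² − (Σx)²/n = 765 − 630.125 = 134.875
Sxy = Σxy − (Σx)(Σy)/n = -913 − (-745.5) = -167.5
Syy = Σy² − (Σy)²/n = 1176 − 882 = 294
R² = Sxy²/(Sxx·Syy) = (-167.5)²/(134.875·294) = 0.707540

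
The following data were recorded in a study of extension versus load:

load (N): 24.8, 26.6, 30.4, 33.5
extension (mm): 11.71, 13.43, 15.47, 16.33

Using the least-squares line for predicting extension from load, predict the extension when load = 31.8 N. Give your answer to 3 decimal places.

15.785

n = 4, Σx = 115.3, Σy = 56.94, Σxy = 1664.989, Σx² = 3369.01
Sxx = Σx² − (Σx)²/n = 3369.01 − 3323.5225 = 45.4875
Sxy = Σxy − (Σx)(Σy)/n = 1664.989 − 1641.2955 = 23.6935
b = Sxy/Sxx = 23.6935/45.4875 = 0.520879
a = ȳ − b·x̄ = 14.235 − 0.520879·28.825 = -0.779348
ŷ(31.8) = a + b·31.8 = -0.779348 + 0.520879·31.8 = 15.784616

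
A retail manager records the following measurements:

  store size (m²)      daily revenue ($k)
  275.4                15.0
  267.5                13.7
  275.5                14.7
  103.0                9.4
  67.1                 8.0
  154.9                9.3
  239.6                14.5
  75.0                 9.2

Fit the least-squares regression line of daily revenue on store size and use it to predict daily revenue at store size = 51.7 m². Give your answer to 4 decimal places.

n = 8, Σx = 1458, Σy = 93.8, Σxy = 18955.37, Σx² = 325440.24
Sxx = Σx² − (Σx)²/n = 325440.24 − 265720.5 = 59719.74
Sxy = Σxy − (Σx)(Σy)/n = 18955.37 − 17095.05 = 1860.32
b = Sxy/Sxx = 1860.32/59719.74 = 0.031151
a = ȳ − b·x̄ = 11.725 − 0.031151·182.25 = 6.047760
ŷ(51.7) = a + b·51.7 = 6.047760 + 0.031151·51.7 = 7.658258

7.6583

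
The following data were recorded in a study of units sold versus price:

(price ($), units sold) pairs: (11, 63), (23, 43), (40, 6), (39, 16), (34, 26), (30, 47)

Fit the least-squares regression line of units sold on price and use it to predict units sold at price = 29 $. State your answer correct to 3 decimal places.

34.400

n = 6, Σx = 177, Σy = 201, Σxy = 4840, Σx² = 5827
Sxx = Σx² − (Σx)²/n = 5827 − 5221.5 = 605.5
Sxy = Σxy − (Σx)(Σy)/n = 4840 − 5929.5 = -1089.5
b = Sxy/Sxx = -1089.5/605.5 = -1.799339
a = ȳ − b·x̄ = 33.5 − (-1.799339)·29.5 = 86.580512
ŷ(29) = a + b·29 = 86.580512 + (-1.799339)·29 = 34.399670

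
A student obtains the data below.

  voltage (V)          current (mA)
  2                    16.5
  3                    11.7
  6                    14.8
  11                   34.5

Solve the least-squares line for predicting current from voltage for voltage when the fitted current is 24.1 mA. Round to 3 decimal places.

7.602

n = 4, Σx = 22, Σy = 77.5, Σxy = 536.4, Σx² = 170
Sxx = Σx² − (Σx)²/n = 170 − 121 = 49
Sxy = Σxy − (Σx)(Σy)/n = 536.4 − 426.25 = 110.15
b = Sxy/Sxx = 110.15/49 = 2.247959
a = ȳ − b·x̄ = 19.375 − 2.247959·5.5 = 7.011224
Set a + b·x = 24.1: x = (24.1 − 7.011224) / 2.247959 = 7.601906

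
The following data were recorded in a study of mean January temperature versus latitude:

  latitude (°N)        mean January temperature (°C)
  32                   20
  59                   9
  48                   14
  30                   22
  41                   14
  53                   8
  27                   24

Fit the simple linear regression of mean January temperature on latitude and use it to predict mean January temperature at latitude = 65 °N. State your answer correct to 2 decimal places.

4.26

n = 7, Σx = 290, Σy = 111, Σxy = 4149, Σx² = 12928
Sxx = Σx² − (Σx)²/n = 12928 − 12014.285714 = 913.714286
Sxy = Σxy − (Σx)(Σy)/n = 4149 − 4598.571429 = -449.571429
b = Sxy/Sxx = -449.571429/913.714286 = -0.492026
a = ȳ − b·x̄ = 15.857143 − (-0.492026)·41.428571 = 36.241088
ŷ(65) = a + b·65 = 36.241088 + (-0.492026)·65 = 4.259381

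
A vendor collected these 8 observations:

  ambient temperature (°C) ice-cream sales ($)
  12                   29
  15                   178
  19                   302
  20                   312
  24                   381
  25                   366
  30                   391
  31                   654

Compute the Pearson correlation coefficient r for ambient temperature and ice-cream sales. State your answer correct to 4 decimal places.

0.9155

n = 8, Σx = 176, Σy = 2613, Σxy = 65294, Σx² = 4192, Σy² = 1080787
Sxx = Σx² − (Σx)²/n = 4192 − 3872 = 320
Sxy = Σxy − (Σx)(Σy)/n = 65294 − 57486 = 7808
Syy = Σy² − (Σy)²/n = 1080787 − 853471.125 = 227315.875
r = Sxy/√(Sxx·Syy) = 7808/√(72741080) = 7808/8528.838139 = 0.915482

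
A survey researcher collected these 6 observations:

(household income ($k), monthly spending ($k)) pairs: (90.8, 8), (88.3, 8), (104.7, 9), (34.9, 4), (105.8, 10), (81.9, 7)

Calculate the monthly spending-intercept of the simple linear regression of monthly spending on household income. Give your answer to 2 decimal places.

1.09

n = 6, Σx = 506.4, Σy = 46, Σxy = 4146, Σx² = 46122.88
Sxx = Σx² − (Σx)²/n = 46122.88 − 42740.16 = 3382.72
Sxy = Σxy − (Σx)(Σy)/n = 4146 − 3882.4 = 263.6
b = Sxy/Sxx = 263.6/3382.72 = 0.077925
a = ȳ − b·x̄ = 7.666667 − 0.077925·84.4 = 1.089758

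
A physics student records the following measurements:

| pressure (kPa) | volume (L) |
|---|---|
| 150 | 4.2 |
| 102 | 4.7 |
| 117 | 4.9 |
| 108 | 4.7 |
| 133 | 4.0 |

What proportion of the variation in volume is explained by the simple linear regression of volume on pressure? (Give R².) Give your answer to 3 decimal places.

0.582

n = 5, Σx = 610, Σy = 22.5, Σxy = 2722.3, Σx² = 75946, Σy² = 101.83
Sxx = Σx² − (Σx)²/n = 75946 − 74420 = 1526
Sxy = Σxy − (Σx)(Σy)/n = 2722.3 − 2745 = -22.7
Syy = Σy² − (Σy)²/n = 101.83 − 101.25 = 0.58
R² = Sxy²/(Sxx·Syy) = (-22.7)²/(1526·0.58) = 0.582196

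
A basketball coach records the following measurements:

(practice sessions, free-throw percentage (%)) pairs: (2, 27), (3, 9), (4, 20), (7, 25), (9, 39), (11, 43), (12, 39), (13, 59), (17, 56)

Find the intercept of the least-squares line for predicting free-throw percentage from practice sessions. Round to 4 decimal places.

9.9935

n = 9, Σx = 78, Σy = 317, Σxy = 3347, Σx² = 882
Sxx = Σx² − (Σx)²/n = 882 − 676 = 206
Sxy = Σxy − (Σx)(Σy)/n = 3347 − 2747.333333 = 599.666667
b = Sxy/Sxx = 599.666667/206 = 2.911003
a = ȳ − b·x̄ = 35.222222 − 2.911003·8.666667 = 9.993528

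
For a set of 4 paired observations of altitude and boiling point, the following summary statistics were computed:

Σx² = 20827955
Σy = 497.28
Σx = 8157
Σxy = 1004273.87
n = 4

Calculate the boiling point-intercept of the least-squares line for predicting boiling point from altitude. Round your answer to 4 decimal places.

Sxx = Σx² − (Σx)²/n = 20827955 − 16634162.25 = 4193792.75
Sxy = Σxy − (Σx)(Σy)/n = 1004273.87 − 1014078.24 = -9804.37
b = Sxy/Sxx = -9804.37/4193792.75 = -0.002338
a = ȳ − b·x̄ = 124.32 − (-0.002338)·2039.25 = 129.087418

129.0874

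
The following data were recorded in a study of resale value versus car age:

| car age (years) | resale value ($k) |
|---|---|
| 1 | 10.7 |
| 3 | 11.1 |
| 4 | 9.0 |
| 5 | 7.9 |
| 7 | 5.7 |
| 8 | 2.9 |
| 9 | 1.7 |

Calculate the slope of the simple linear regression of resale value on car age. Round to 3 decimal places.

-1.236

n = 7, Σx = 37, Σy = 49, Σxy = 197.9, Σx² = 245
Sxx = Σx² − (Σx)²/n = 245 − 195.571429 = 49.428571
Sxy = Σxy − (Σx)(Σy)/n = 197.9 − 259 = -61.1
b = Sxy/Sxx = -61.1/49.428571 = -1.236127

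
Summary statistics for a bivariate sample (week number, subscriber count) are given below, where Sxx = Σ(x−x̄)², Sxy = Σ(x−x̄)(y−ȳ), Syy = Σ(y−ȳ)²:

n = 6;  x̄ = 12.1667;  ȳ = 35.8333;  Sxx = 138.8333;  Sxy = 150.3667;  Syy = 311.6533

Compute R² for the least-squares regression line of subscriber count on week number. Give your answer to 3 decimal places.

R² = Sxy²/(Sxx·Syy) = (150.3667)²/(138.8333·311.6533) = 0.522562

0.523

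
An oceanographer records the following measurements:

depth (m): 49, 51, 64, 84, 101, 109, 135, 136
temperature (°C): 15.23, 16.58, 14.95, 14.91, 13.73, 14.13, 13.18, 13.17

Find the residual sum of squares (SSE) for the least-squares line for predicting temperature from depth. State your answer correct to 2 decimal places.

n = 8, Σx = 729, Σy = 115.88, Σxy = 10298.41, Σx² = 74957, Σy² = 1687.991
Sxx = Σx² − (Σx)²/n = 74957 − 66430.125 = 8526.875
Sxy = Σxy − (Σx)(Σy)/n = 10298.41 − 10559.565 = -261.155
Syy = Σy² − (Σy)²/n = 1687.991 − 1678.5218 = 9.4692
b = Sxy/Sxx = -261.155/8526.875 = -0.030627
SSE = Syy − b·Sxy = 9.4692 − (-0.030627)·(-261.155) = 1.470732

1.47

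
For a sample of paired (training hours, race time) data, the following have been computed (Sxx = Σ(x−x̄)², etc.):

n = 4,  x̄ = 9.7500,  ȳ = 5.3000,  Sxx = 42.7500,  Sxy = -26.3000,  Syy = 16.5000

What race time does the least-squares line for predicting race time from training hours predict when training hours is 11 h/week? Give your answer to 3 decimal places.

4.531

b = Sxy/Sxx = -26.3/42.75 = -0.615205
a = ȳ − b·x̄ = 5.3 − (-0.615205)·9.75 = 11.298246
ŷ(11) = a + b·11 = 11.298246 + (-0.615205)·11 = 4.530994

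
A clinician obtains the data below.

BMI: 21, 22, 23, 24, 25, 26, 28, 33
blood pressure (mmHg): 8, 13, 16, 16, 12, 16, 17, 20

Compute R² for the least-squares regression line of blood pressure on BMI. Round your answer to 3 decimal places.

n = 8, Σx = 202, Σy = 118, Σxy = 3058, Σx² = 5204, Σy² = 1834
Sxx = Σx² − (Σx)²/n = 5204 − 5100.5 = 103.5
Sxy = Σxy − (Σx)(Σy)/n = 3058 − 2979.5 = 78.5
Syy = Σy² − (Σy)²/n = 1834 − 1740.5 = 93.5
R² = Sxy²/(Sxx·Syy) = (78.5)²/(103.5·93.5) = 0.636777

0.637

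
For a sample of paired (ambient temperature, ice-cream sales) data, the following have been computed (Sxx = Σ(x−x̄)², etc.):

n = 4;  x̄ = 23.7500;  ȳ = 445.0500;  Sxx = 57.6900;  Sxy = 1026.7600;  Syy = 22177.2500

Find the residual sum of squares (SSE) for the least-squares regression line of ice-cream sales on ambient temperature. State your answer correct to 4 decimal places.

b = Sxy/Sxx = 1026.76/57.69 = 17.797885
SSE = Syy − b·Sxy = 22177.25 − 17.797885·1026.76 = 3903.093342

3903.0933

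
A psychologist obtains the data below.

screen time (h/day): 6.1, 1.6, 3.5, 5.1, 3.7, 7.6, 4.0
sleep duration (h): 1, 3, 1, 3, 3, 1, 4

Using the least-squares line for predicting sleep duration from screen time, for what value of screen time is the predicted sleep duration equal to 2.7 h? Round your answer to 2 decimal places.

n = 7, Σx = 31.6, Σy = 16, Σxy = 64.4, Σx² = 165.48
Sxx = Σx² − (Σx)²/n = 165.48 − 142.651429 = 22.828571
Sxy = Σxy − (Σx)(Σy)/n = 64.4 − 72.228571 = -7.828571
b = Sxy/Sxx = -7.828571/22.828571 = -0.342929
a = ȳ − b·x̄ = 2.285714 − (-0.342929)·4.514286 = 3.833792
Set a + b·x = 2.7: x = (2.7 − 3.833792) / (-0.342929) = 3.306204

3.31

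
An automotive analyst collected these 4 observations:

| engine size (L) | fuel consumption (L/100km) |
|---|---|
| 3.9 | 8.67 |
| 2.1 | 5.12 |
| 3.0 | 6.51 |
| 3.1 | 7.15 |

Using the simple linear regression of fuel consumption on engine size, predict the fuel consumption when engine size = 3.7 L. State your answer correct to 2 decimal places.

n = 4, Σx = 12.1, Σy = 27.45, Σxy = 86.26, Σx² = 38.23
Sxx = Σx² − (Σx)²/n = 38.23 − 36.6025 = 1.6275
Sxy = Σxy − (Σx)(Σy)/n = 86.26 − 83.03625 = 3.22375
b = Sxy/Sxx = 3.22375/1.6275 = 1.980799
a = ȳ − b·x̄ = 6.8625 − 1.980799·3.025 = 0.870584
ŷ(3.7) = a + b·3.7 = 0.870584 + 1.980799·3.7 = 8.199539

8.20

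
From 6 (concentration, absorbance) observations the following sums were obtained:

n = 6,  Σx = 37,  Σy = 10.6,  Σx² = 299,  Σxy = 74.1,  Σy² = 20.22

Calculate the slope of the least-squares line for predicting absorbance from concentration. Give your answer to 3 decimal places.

Sxx = Σx² − (Σx)²/n = 299 − 228.166667 = 70.833333
Sxy = Σxy − (Σx)(Σy)/n = 74.1 − 65.366667 = 8.733333
b = Sxy/Sxx = 8.733333/70.833333 = 0.123294

0.123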